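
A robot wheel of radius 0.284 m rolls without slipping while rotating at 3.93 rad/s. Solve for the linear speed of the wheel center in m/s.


v = omega * r = 3.93 * 0.284 = 1.1161

1.1161 m/s


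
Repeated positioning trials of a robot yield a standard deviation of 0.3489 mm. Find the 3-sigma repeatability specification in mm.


repeatability = 3*sigma = 3*0.3489 = 1.0467

1.0467 mm


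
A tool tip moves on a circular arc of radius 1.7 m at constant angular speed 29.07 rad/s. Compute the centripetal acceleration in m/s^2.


a_c = omega^2 * r = 29.07^2 * 1.7 = 1436.6103

1436.6103 m/s^2


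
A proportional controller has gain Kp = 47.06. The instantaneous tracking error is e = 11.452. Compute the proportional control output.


u_P = Kp * e = 47.06 * 11.452 = 538.9311

538.9311


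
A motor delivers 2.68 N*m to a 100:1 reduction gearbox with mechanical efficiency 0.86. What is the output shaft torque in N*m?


tau_out = tau_in * N * eta = 2.68 * 100 * 0.86 = 230.4800

230.4800 N*m


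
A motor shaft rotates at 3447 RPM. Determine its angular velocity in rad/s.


omega = 3447 * 2*pi/60 = 360.9690

360.9690 rad/s


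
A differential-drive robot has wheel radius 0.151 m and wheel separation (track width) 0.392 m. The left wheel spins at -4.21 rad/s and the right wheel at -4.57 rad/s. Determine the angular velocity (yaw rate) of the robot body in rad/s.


omega = r*(wR - wL)/L = 0.151*(-4.57 - (-4.21))/0.392 = -0.1387

-0.1387 rad/s


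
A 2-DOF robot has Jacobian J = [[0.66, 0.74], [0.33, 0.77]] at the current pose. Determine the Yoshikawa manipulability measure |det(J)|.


det(J) = 0.66*0.77 - (0.74)*(0.33) = 0.2640
|det(J)| = 0.2640

0.2640


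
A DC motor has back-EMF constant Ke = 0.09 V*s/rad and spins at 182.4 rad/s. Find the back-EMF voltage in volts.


V_emf = Ke * omega = 0.09*182.4 = 16.4160

16.4160 V


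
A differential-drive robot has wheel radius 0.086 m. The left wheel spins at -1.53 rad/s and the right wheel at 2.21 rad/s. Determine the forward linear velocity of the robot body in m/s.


v = r*(wR + wL)/2 = 0.086*(2.21 + -1.53)/2 = 0.0292

0.0292 m/s


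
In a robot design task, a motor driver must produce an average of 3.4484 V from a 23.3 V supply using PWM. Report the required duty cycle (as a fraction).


D = V_avg/V_supply = 3.4484/23.3 = 0.1480

0.1480


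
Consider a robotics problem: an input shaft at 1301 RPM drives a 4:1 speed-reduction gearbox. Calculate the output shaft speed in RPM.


omega_out = omega_in / N = 1301 / 4 = 325.2500

325.2500 RPM


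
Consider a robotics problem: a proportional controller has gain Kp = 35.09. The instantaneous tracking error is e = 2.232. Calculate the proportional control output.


u_P = Kp * e = 35.09 * 2.232 = 78.3209

78.3209


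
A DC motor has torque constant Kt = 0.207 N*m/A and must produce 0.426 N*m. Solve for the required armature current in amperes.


I = tau / Kt = 0.426/0.207 = 2.0580

2.0580 A


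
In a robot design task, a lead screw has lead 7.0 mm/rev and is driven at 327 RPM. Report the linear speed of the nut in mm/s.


v = lead * (RPM/60) = 7.0*327/60 = 38.1500

38.1500 mm/s


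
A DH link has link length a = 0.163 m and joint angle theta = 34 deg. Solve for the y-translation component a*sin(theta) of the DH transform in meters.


a*sin(theta) = 0.163*sin(34 deg) = 0.0911

0.0911 m


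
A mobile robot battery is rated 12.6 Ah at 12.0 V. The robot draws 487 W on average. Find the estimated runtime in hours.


E = 12.6*12.0 = 151.2000 Wh
t = E/P = 151.2000/487 = 0.3105

0.3105 hours


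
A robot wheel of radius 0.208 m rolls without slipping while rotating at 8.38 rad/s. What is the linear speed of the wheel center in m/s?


v = omega * r = 8.38 * 0.208 = 1.7430

1.7430 m/s


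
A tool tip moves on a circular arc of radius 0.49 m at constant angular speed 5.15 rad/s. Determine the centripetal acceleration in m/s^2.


a_c = omega^2 * r = 5.15^2 * 0.49 = 12.9960

12.9960 m/s^2


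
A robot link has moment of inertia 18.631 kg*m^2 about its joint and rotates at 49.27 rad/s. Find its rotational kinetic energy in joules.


KE = (1/2)*I*omega^2 = 0.5*18.631*49.27^2 = 22613.6827

22613.6827 J


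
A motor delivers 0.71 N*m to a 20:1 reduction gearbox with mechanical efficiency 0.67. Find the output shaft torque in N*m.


tau_out = tau_in * N * eta = 0.71 * 20 * 0.67 = 9.5140

9.5140 N*m


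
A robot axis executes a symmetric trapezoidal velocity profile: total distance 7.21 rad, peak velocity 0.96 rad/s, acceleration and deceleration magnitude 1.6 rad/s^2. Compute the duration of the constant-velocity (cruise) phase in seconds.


t_acc = v/a = 0.600000 s, d_acc = v^2/(2a) = 0.288000 rad each
d_cruise = 7.21 - 2*0.288000 = 6.634000 rad
t_cruise = d_cruise/v = 6.634000/0.96 = 6.9104

6.9104 s


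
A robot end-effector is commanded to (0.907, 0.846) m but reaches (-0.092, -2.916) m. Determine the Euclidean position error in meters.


dx = -0.092 - (0.907) = -0.9990, dy = -2.916 - (0.846) = -3.7620
err = sqrt(0.998001 + 14.152644) = 3.8924

3.8924 m


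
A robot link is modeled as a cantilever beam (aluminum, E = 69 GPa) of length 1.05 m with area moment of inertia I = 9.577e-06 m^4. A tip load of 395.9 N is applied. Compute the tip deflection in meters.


delta = F*L^3/(3*E*I) = 395.9*1.05^3/(3*6.900e+10*9.577e-06)
      = 458.3037375/1982439 = 2.3118e-04

2.3118e-04 m


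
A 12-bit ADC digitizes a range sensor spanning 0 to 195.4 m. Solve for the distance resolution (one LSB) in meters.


res = range / 2^n = 195.4/2^12 = 195.4/4096 = 0.0477

0.0477 m


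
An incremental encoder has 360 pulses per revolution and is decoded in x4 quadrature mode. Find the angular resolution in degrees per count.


resolution = 360 / (PPR * 4) = 360 / 1440 = 0.2500

0.2500 degrees


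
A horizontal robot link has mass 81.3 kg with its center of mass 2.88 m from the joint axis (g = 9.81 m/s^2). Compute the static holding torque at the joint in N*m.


tau = m*g*L = 81.3 * 9.81 * 2.88 = 2296.9526

2296.9526 N*m


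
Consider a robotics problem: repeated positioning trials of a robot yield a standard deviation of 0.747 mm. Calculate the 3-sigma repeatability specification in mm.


repeatability = 3*sigma = 3*0.747 = 2.2410

2.2410 mm


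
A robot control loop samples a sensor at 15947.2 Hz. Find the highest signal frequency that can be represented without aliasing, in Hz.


f_max = f_s/2 = 15947.2/2 = 7973.6000

7973.6000 Hz


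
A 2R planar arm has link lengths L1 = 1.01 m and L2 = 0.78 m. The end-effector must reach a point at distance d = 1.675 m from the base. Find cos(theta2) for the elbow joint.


cos(th2) = (d^2 - L1^2 - L2^2)/(2*L1*L2) = (1.675^2 - 1.01^2 - 0.78^2)/(2*1.01*0.78) = 0.7471

0.7471


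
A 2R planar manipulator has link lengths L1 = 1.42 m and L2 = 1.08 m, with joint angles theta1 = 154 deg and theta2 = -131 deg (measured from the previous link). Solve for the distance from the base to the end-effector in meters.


x = L1*cos(th1) + L2*cos(th1+th2) = -0.282142
y = L1*sin(th1) + L2*sin(th1+th2) = 1.044477
d = sqrt(x^2 + y^2) = sqrt(0.079604 + 1.090932) = 1.0819

1.0819 m


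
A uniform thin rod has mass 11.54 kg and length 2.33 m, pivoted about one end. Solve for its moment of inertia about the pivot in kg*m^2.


I = (1/3)*m*L^2 = (1/3)*11.54*2.33^2 = 20.8832

20.8832 kg*m^2


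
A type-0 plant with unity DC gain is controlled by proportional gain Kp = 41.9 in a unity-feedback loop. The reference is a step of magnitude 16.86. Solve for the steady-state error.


e_ss = R/(1 + Kp) = 16.86/(1 + 41.9) = 16.86/42.9000 = 0.3930

0.3930


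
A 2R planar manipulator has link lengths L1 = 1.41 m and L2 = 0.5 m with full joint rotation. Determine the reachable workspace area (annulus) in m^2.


r_max = L1 + L2 = 1.9100, r_min = |L1 - L2| = 0.9100
A = pi*(r_max^2 - r_min^2) = pi*(3.6481 - 0.8281) = 8.8593

8.8593 m^2


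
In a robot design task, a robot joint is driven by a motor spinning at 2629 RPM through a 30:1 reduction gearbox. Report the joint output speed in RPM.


omega_joint = omega_motor / N = 2629 / 30 = 87.6333

87.6333 RPM


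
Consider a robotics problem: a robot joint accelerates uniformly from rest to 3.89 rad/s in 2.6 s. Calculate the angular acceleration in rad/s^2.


alpha = delta_omega / t = 3.89 / 2.6 = 1.4962

1.4962 rad/s^2


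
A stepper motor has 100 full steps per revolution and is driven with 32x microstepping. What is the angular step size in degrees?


step = 360/(100*32) = 360/3200 = 0.1125

0.1125 degrees


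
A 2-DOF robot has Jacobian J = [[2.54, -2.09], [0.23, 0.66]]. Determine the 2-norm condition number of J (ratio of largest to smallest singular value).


JJ^T eigenvalues: trace(JJ^T) = 11.3082, det(JJ^T) = det(J)^2 = 4.65308041
s_max^2 = (11.3082 + sqrt(109.26306560))/2 = 10.88054874
s_min^2 = (11.3082 - sqrt(109.26306560))/2 = 0.42765126
kappa = s_max/s_min = sqrt(10.88054874/0.42765126) = 5.0441

5.0441


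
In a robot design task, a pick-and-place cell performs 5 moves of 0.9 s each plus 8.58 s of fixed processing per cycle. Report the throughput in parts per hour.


T_cycle = 5*0.9 + 8.58 = 13.0800 s
rate = 3600/T = 275.2294

275.2294 parts/hour


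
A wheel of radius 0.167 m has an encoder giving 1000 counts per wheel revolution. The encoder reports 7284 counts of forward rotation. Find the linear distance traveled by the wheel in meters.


revs = 7284/1000 = 7.284000
d = revs * 2*pi*r = 7.284000 * 2*pi*0.167 = 7.6430

7.6430 m


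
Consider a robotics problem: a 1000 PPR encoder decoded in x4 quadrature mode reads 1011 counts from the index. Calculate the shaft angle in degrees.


angle = counts * 360 / (PPR*4) = 1011 * 360 / 4000 = 90.9900

90.9900 degrees


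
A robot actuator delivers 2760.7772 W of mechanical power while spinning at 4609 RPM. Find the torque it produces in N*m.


omega = 4609 * 2*pi/60 = 482.653351 rad/s
tau = P / omega = 2760.7772 / 482.653351 = 5.7200

5.7200 N*m


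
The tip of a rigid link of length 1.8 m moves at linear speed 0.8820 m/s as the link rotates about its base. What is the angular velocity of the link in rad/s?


omega = v / L = 0.8820 / 1.8 = 0.4900

0.4900 rad/s


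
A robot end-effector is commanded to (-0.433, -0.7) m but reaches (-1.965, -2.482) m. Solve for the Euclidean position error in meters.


dx = -1.965 - (-0.433) = -1.5320, dy = -2.482 - (-0.7) = -1.7820
err = sqrt(2.347024 + 3.175524) = 2.3500

2.3500 m


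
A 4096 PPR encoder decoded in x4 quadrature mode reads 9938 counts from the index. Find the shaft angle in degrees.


angle = counts * 360 / (PPR*4) = 9938 * 360 / 16384 = 218.3643

218.3643 degrees


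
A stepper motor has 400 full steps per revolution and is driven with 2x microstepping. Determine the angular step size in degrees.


step = 360/(400*2) = 360/800 = 0.4500

0.4500 degrees


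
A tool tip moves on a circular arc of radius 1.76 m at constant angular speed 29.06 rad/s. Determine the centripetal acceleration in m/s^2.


a_c = omega^2 * r = 29.06^2 * 1.76 = 1486.2911

1486.2911 m/s^2


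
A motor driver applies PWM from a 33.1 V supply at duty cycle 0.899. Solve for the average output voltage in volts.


V_avg = V_supply * D = 33.1*0.899 = 29.7569

29.7569 V


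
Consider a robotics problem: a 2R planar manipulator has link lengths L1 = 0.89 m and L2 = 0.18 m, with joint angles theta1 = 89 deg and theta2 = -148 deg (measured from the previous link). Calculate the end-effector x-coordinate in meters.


x = L1*cos(th1) + L2*cos(th1+th2) = 0.89*cos(89 deg) + 0.18*cos(-59 deg) = 0.1082

0.1082 m


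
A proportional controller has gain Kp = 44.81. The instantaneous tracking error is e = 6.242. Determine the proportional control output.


u_P = Kp * e = 44.81 * 6.242 = 279.7040

279.7040


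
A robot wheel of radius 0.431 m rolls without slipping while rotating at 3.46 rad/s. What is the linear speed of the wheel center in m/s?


v = omega * r = 3.46 * 0.431 = 1.4913

1.4913 m/s


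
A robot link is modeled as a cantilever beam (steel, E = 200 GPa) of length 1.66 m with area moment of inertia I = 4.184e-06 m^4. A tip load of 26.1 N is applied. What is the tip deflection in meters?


delta = F*L^3/(3*E*I) = 26.1*1.66^3/(3*2.000e+11*4.184e-06)
      = 119.3891256/2510400 = 4.7558e-05

4.7558e-05 m


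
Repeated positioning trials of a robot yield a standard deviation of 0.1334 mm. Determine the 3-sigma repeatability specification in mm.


repeatability = 3*sigma = 3*0.1334 = 0.4002

0.4002 mm


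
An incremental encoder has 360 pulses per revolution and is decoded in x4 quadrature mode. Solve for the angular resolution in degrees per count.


resolution = 360 / (PPR * 4) = 360 / 1440 = 0.2500

0.2500 degrees


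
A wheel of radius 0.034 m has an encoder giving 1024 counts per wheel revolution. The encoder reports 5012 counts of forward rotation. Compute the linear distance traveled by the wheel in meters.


revs = 5012/1024 = 4.894531
d = revs * 2*pi*r = 4.894531 * 2*pi*0.034 = 1.0456

1.0456 m


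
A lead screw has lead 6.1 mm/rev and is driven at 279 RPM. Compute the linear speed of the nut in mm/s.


v = lead * (RPM/60) = 6.1*279/60 = 28.3650

28.3650 mm/s


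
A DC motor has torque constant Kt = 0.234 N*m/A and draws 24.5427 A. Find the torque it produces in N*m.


tau = Kt * I = 0.234*24.5427 = 5.7430

5.7430 N*m


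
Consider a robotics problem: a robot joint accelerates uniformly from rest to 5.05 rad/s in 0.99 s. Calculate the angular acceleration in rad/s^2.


alpha = delta_omega / t = 5.05 / 0.99 = 5.1010

5.1010 rad/s^2


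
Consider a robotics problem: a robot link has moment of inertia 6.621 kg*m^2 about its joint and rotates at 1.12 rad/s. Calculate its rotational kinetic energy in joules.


KE = (1/2)*I*omega^2 = 0.5*6.621*1.12^2 = 4.1527

4.1527 J


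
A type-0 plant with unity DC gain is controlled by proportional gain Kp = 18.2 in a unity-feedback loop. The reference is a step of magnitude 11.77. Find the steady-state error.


e_ss = R/(1 + Kp) = 11.77/(1 + 18.2) = 11.77/19.2000 = 0.6130

0.6130


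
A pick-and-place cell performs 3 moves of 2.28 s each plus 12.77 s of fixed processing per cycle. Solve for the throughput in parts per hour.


T_cycle = 3*2.28 + 12.77 = 19.6100 s
rate = 3600/T = 183.5798

183.5798 parts/hour


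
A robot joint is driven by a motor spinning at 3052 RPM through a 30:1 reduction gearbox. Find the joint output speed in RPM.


omega_joint = omega_motor / N = 3052 / 30 = 101.7333

101.7333 RPM


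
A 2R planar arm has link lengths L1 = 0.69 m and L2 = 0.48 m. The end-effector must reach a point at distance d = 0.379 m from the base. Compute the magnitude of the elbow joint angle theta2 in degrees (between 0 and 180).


cos(th2) = (d^2 - L1^2 - L2^2)/(2*L1*L2) = (0.379^2 - 0.69^2 - 0.48^2)/(2*0.69*0.48) = -0.84972675
th2 = acos(-0.84972675) = 148.1820 deg

148.1820 degrees


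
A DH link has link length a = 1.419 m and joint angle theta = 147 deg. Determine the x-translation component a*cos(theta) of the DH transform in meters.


a*cos(theta) = 1.419*cos(147 deg) = -1.1901

-1.1901 m


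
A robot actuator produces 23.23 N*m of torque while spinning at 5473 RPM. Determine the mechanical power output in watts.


omega = 5473 * 2*pi/60 = 573.131220 rad/s
P = tau * omega = 23.23 * 573.131220 = 13313.8382

13313.8382 W


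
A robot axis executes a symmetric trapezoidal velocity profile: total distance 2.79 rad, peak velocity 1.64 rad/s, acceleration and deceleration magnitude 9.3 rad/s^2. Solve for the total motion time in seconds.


t_acc = v/a = 1.64/9.3 = 0.176344 s
d_acc = v^2/(2a) = 0.144602 rad (each ramp)
d_cruise = 2.79 - 2*0.144602 = 2.500796 rad
t_cruise = 2.500796/1.64 = 1.524876 s
t_total = 2*0.176344 + 1.524876 = 1.8776

1.8776 s


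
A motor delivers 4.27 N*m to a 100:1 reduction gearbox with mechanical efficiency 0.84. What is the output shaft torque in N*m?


tau_out = tau_in * N * eta = 4.27 * 100 * 0.84 = 358.6800

358.6800 N*m


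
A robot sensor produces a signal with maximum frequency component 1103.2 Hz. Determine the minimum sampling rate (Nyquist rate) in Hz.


f_s,min = 2*f_max = 2*1103.2 = 2206.4000

2206.4000 Hz


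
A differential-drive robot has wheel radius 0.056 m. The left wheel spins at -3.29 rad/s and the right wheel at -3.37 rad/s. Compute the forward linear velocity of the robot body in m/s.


v = r*(wR + wL)/2 = 0.056*(-3.37 + -3.29)/2 = -0.1865

-0.1865 m/s


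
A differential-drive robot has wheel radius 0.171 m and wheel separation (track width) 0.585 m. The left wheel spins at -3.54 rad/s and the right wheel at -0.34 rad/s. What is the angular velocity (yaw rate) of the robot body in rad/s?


omega = r*(wR - wL)/L = 0.171*(-0.34 - (-3.54))/0.585 = 0.9354

0.9354 rad/s


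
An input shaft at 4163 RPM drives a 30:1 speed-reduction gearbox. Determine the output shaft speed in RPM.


omega_out = omega_in / N = 4163 / 30 = 138.7667

138.7667 RPM


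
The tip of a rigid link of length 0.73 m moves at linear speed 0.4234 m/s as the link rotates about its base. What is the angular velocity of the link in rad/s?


omega = v / L = 0.4234 / 0.73 = 0.5800

0.5800 rad/s


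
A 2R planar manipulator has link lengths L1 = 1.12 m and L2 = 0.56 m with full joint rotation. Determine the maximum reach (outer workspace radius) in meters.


r_max = L1 + L2 = 1.12 + 0.56 = 1.6800

1.6800 m


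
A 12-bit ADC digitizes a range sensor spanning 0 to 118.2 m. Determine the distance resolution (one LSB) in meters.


res = range / 2^n = 118.2/2^12 = 118.2/4096 = 0.0289

0.0289 m


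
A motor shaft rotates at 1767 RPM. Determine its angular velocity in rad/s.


omega = 1767 * 2*pi/60 = 185.0398

185.0398 rad/s


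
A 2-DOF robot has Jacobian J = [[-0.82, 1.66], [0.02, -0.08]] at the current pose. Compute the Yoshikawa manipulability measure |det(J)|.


det(J) = -0.82*-0.08 - (1.66)*(0.02) = 0.0324
|det(J)| = 0.0324

0.0324


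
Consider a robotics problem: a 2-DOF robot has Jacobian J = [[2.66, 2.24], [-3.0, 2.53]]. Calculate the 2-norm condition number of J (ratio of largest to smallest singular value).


JJ^T eigenvalues: trace(JJ^T) = 27.4941, det(JJ^T) = det(J)^2 = 180.89712004
s_max^2 = (27.4941 + sqrt(32.33705465))/2 = 16.59033396
s_min^2 = (27.4941 - sqrt(32.33705465))/2 = 10.90376604
kappa = s_max/s_min = sqrt(16.59033396/10.90376604) = 1.2335

1.2335


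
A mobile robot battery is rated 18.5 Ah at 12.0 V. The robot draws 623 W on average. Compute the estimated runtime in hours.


E = 18.5*12.0 = 222.0000 Wh
t = E/P = 222.0000/623 = 0.3563

0.3563 hours


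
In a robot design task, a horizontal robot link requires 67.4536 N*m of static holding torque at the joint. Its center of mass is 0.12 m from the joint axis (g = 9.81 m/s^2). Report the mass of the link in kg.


m = tau / (g*L) = 67.4536 / (9.81 * 0.12) = 57.3000

57.3000 kg


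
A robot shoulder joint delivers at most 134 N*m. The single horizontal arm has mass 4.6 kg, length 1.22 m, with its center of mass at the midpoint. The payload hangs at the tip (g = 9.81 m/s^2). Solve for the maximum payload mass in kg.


tau_arm = m_arm*g*(L/2) = 4.6*9.81*1.22/2 = 27.5269 N*m
tau_payload = tau_max - tau_arm = 134 - 27.5269 = 106.4731
m_payload = tau_payload / (g*L) = 106.4731 / (9.81*1.22) = 8.8963

8.8963 kg


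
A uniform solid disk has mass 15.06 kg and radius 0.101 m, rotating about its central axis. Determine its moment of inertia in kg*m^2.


I = (1/2)*m*R^2 = 0.5*15.06*0.101^2 = 0.0768

0.0768 kg*m^2


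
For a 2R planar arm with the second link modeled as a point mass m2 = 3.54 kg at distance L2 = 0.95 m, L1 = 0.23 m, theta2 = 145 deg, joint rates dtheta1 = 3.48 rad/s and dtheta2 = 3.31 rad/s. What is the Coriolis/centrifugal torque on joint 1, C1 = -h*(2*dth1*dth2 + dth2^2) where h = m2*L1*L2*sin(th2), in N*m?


h = m2*L1*L2*sin(th2) = 3.54*0.23*0.95*sin(145 deg) = 0.443656
C1 = -h*(2*3.48*3.31 + 3.31^2) = -0.443656*33.9937 = -15.0815

-15.0815 N*m


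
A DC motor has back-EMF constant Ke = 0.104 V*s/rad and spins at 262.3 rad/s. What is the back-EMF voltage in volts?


V_emf = Ke * omega = 0.104*262.3 = 27.2792

27.2792 V


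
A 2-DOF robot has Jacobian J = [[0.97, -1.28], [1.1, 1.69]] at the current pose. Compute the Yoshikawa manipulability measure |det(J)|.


det(J) = 0.97*1.69 - (-1.28)*(1.1) = 3.0473
|det(J)| = 3.0473

3.0473


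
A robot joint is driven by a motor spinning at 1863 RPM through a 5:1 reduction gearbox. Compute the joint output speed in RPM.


omega_joint = omega_motor / N = 1863 / 5 = 372.6000

372.6000 RPM


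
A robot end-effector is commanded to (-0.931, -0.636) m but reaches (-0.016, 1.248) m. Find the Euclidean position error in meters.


dx = -0.016 - (-0.931) = 0.9150, dy = 1.248 - (-0.636) = 1.8840
err = sqrt(0.837225 + 3.549456) = 2.0944

2.0944 m


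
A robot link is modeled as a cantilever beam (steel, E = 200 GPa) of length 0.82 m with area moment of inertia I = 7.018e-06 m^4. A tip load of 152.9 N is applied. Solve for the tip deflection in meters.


delta = F*L^3/(3*E*I) = 152.9*0.82^3/(3*2.000e+11*7.018e-06)
      = 84.3041672/4210800 = 2.0021e-05

2.0021e-05 m


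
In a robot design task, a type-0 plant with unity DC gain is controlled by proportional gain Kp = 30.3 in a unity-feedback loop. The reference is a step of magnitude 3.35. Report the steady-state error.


e_ss = R/(1 + Kp) = 3.35/(1 + 30.3) = 3.35/31.3000 = 0.1070

0.1070


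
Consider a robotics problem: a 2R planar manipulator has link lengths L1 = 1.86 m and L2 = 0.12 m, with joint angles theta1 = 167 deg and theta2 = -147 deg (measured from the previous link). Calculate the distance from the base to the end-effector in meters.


x = L1*cos(th1) + L2*cos(th1+th2) = -1.699565
y = L1*sin(th1) + L2*sin(th1+th2) = 0.459451
d = sqrt(x^2 + y^2) = sqrt(2.888521 + 0.211095) = 1.7606

1.7606 m


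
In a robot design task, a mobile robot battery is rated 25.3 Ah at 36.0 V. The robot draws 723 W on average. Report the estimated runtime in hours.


E = 25.3*36.0 = 910.8000 Wh
t = E/P = 910.8000/723 = 1.2598

1.2598 hours


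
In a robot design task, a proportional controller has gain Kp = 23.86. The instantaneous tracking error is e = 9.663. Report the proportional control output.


u_P = Kp * e = 23.86 * 9.663 = 230.5592

230.5592


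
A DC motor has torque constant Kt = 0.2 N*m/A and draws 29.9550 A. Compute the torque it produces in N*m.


tau = Kt * I = 0.2*29.9550 = 5.9910

5.9910 N*m


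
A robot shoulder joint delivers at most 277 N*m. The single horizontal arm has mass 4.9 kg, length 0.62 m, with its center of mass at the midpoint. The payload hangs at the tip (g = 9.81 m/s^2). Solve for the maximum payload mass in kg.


tau_arm = m_arm*g*(L/2) = 4.9*9.81*0.62/2 = 14.9014 N*m
tau_payload = tau_max - tau_arm = 277 - 14.9014 = 262.0986
m_payload = tau_payload / (g*L) = 262.0986 / (9.81*0.62) = 43.0927

43.0927 kg


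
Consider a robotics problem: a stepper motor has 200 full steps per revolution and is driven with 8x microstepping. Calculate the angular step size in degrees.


step = 360/(200*8) = 360/1600 = 0.2250

0.2250 degrees


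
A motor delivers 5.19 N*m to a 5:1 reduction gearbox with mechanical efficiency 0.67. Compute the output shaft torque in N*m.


tau_out = tau_in * N * eta = 5.19 * 5 * 0.67 = 17.3865

17.3865 N*m


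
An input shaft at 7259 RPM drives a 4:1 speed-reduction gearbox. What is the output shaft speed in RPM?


omega_out = omega_in / N = 7259 / 4 = 1814.7500

1814.7500 RPM


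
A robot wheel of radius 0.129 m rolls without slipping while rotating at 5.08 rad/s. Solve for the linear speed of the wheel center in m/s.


v = omega * r = 5.08 * 0.129 = 0.6553

0.6553 m/s


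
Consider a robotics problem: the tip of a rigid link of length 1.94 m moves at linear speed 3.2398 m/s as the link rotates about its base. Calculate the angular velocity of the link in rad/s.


omega = v / L = 3.2398 / 1.94 = 1.6700

1.6700 rad/s


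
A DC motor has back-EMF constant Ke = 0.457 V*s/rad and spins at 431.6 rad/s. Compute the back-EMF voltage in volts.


V_emf = Ke * omega = 0.457*431.6 = 197.2412

197.2412 V


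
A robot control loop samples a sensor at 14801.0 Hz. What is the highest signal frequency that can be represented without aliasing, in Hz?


f_max = f_s/2 = 14801.0/2 = 7400.5000

7400.5000 Hz


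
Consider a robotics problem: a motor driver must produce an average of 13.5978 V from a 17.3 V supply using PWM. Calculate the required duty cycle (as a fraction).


D = V_avg/V_supply = 13.5978/17.3 = 0.7860

0.7860


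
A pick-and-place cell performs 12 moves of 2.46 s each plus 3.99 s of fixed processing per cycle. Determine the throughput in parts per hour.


T_cycle = 12*2.46 + 3.99 = 33.5100 s
rate = 3600/T = 107.4306

107.4306 parts/hour


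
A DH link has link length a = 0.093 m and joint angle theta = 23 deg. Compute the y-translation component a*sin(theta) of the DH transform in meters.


a*sin(theta) = 0.093*sin(23 deg) = 0.0363

0.0363 m


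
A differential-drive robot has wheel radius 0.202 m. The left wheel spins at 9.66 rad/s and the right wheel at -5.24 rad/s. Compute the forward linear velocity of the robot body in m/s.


v = r*(wR + wL)/2 = 0.202*(-5.24 + 9.66)/2 = 0.4464

0.4464 m/s


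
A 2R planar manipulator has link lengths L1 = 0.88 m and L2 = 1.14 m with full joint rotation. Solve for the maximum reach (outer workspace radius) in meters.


r_max = L1 + L2 = 0.88 + 1.14 = 2.0200

2.0200 m


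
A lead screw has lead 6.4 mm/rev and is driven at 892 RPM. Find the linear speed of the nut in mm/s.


v = lead * (RPM/60) = 6.4*892/60 = 95.1467

95.1467 mm/s


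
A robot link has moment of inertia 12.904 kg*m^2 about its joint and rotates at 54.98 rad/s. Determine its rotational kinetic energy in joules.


KE = (1/2)*I*omega^2 = 0.5*12.904*54.98^2 = 19503.1082

19503.1082 J


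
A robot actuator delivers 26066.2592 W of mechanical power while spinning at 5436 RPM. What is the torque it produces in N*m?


omega = 5436 * 2*pi/60 = 569.256589 rad/s
tau = P / omega = 26066.2592 / 569.256589 = 45.7900

45.7900 N*m


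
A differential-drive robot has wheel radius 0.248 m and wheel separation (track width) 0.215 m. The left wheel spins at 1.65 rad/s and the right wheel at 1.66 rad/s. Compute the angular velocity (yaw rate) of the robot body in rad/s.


omega = r*(wR - wL)/L = 0.248*(1.66 - (1.65))/0.215 = 0.0115

0.0115 rad/s


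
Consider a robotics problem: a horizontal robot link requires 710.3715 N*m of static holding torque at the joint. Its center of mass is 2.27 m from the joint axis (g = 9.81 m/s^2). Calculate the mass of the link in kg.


m = tau / (g*L) = 710.3715 / (9.81 * 2.27) = 31.9000

31.9000 kg


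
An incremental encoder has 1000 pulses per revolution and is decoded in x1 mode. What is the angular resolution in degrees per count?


resolution = 360 / (PPR * 1) = 360 / 1000 = 0.3600

0.3600 degrees


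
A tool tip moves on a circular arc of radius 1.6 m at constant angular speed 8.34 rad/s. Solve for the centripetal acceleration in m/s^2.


a_c = omega^2 * r = 8.34^2 * 1.6 = 111.2890

111.2890 m/s^2


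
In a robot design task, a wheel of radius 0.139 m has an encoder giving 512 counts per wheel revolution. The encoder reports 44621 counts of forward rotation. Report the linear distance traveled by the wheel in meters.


revs = 44621/512 = 87.150391
d = revs * 2*pi*r = 87.150391 * 2*pi*0.139 = 76.1139

76.1139 m


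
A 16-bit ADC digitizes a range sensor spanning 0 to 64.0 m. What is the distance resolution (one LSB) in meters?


res = range / 2^n = 64.0/2^16 = 64.0/65536 = 9.7656e-04

9.7656e-04 m


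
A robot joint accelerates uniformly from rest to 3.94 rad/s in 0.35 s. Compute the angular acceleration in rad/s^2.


alpha = delta_omega / t = 3.94 / 0.35 = 11.2571

11.2571 rad/s^2


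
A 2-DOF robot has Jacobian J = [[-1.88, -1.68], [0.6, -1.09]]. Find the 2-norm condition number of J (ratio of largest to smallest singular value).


JJ^T eigenvalues: trace(JJ^T) = 7.9049, det(JJ^T) = det(J)^2 = 9.34647184
s_max^2 = (7.9049 + sqrt(25.10155665))/2 = 6.45752269
s_min^2 = (7.9049 - sqrt(25.10155665))/2 = 1.44737731
kappa = s_max/s_min = sqrt(6.45752269/1.44737731) = 2.1122

2.1122


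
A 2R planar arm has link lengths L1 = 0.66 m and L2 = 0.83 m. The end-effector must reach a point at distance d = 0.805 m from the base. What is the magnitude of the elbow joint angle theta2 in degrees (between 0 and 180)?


cos(th2) = (d^2 - L1^2 - L2^2)/(2*L1*L2) = (0.805^2 - 0.66^2 - 0.83^2)/(2*0.66*0.83) = -0.43489869
th2 = acos(-0.43489869) = 115.7788 deg

115.7788 degrees


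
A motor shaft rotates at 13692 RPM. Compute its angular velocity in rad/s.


omega = 13692 * 2*pi/60 = 1433.8229

1433.8229 rad/s


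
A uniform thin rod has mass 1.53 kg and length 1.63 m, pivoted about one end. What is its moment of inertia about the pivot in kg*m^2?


I = (1/3)*m*L^2 = (1/3)*1.53*1.63^2 = 1.3550

1.3550 kg*m^2


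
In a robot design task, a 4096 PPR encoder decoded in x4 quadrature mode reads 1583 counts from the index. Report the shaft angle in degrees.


angle = counts * 360 / (PPR*4) = 1583 * 360 / 16384 = 34.7827

34.7827 degrees


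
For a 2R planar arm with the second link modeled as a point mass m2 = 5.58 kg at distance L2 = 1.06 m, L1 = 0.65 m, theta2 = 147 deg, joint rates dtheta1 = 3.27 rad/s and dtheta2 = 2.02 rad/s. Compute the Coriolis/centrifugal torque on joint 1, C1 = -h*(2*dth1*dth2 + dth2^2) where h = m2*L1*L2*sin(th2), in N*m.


h = m2*L1*L2*sin(th2) = 5.58*0.65*1.06*sin(147 deg) = 2.093930
C1 = -h*(2*3.27*2.02 + 2.02^2) = -2.093930*17.2912 = -36.2066

-36.2066 N*m


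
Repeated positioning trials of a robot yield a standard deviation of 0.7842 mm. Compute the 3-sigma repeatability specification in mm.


repeatability = 3*sigma = 3*0.7842 = 2.3526

2.3526 mm


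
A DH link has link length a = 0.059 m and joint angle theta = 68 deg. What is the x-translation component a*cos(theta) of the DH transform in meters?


a*cos(theta) = 0.059*cos(68 deg) = 0.0221

0.0221 m


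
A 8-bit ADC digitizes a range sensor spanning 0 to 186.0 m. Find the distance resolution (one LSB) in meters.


res = range / 2^n = 186.0/2^8 = 186.0/256 = 0.7266

0.7266 m


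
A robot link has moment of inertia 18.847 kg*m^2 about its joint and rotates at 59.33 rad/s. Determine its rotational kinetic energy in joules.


KE = (1/2)*I*omega^2 = 0.5*18.847*59.33^2 = 33171.1808

33171.1808 J


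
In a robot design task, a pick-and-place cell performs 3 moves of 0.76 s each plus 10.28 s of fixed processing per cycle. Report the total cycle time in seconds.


T = 3*0.76 + 10.28 = 12.5600

12.5600 s


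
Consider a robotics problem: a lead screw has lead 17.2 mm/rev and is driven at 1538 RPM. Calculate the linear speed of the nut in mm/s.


v = lead * (RPM/60) = 17.2*1538/60 = 440.8933

440.8933 mm/s


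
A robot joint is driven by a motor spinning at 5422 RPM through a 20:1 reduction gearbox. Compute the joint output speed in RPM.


omega_joint = omega_motor / N = 5422 / 20 = 271.1000

271.1000 RPM


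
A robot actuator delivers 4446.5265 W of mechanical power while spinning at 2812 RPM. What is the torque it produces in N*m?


omega = 2812 * 2*pi/60 = 294.471951 rad/s
tau = P / omega = 4446.5265 / 294.471951 = 15.1000

15.1000 N*m


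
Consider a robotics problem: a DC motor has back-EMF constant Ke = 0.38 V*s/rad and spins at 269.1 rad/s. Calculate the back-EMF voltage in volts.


V_emf = Ke * omega = 0.38*269.1 = 102.2580

102.2580 V


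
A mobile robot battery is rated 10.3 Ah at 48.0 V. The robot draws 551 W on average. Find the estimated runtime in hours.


E = 10.3*48.0 = 494.4000 Wh
t = E/P = 494.4000/551 = 0.8973

0.8973 hours


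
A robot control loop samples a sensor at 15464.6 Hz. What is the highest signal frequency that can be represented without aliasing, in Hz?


f_max = f_s/2 = 15464.6/2 = 7732.3000

7732.3000 Hz


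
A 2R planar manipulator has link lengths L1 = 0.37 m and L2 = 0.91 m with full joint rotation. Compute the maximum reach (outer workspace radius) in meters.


r_max = L1 + L2 = 0.37 + 0.91 = 1.2800

1.2800 m


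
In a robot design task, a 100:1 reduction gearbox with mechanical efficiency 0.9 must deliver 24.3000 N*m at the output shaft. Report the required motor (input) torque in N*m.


tau_in = tau_out / (N * eta) = 24.3000 / (100 * 0.9) = 0.2700

0.2700 N*m


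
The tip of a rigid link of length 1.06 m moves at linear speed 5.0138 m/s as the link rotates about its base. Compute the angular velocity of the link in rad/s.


omega = v / L = 5.0138 / 1.06 = 4.7300

4.7300 rad/s


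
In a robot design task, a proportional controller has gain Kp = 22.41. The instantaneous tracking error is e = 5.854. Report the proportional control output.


u_P = Kp * e = 22.41 * 5.854 = 131.1881

131.1881


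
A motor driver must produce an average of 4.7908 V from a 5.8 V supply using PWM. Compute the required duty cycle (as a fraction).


D = V_avg/V_supply = 4.7908/5.8 = 0.8260

0.8260


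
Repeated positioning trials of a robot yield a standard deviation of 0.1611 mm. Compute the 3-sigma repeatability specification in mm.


repeatability = 3*sigma = 3*0.1611 = 0.4833

0.4833 mm


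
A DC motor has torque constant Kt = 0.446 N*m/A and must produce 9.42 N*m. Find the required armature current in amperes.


I = tau / Kt = 9.42/0.446 = 21.1211

21.1211 A


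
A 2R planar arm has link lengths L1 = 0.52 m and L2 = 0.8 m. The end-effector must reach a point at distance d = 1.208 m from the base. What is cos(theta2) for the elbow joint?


cos(th2) = (d^2 - L1^2 - L2^2)/(2*L1*L2) = (1.208^2 - 0.52^2 - 0.8^2)/(2*0.52*0.8) = 0.6597

0.6597


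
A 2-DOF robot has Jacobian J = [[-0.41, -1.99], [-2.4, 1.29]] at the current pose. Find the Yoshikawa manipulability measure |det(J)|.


det(J) = -0.41*1.29 - (-1.99)*(-2.4) = -5.3049
|det(J)| = 5.3049

5.3049


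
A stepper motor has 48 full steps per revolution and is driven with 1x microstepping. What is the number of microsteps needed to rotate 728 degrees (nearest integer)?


step_size = 360/(48*1) = 360/48 = 7.500000 deg
n = 728/(360/48) = 728*48/360 = 97.0667 -> 97

97 steps


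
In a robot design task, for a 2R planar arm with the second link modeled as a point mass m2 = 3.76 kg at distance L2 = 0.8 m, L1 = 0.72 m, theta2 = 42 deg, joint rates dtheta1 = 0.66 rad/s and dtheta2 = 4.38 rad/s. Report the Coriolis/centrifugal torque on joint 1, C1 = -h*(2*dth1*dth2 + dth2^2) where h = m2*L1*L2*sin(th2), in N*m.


h = m2*L1*L2*sin(th2) = 3.76*0.72*0.8*sin(42 deg) = 1.449176
C1 = -h*(2*0.66*4.38 + 4.38^2) = -1.449176*24.9660 = -36.1801

-36.1801 N*m


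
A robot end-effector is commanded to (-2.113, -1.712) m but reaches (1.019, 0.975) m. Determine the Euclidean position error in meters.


dx = 1.019 - (-2.113) = 3.1320, dy = 0.975 - (-1.712) = 2.6870
err = sqrt(9.809424 + 7.219969) = 4.1267

4.1267 m


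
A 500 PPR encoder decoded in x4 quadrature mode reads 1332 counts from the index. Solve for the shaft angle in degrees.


angle = counts * 360 / (PPR*4) = 1332 * 360 / 2000 = 239.7600

239.7600 degrees


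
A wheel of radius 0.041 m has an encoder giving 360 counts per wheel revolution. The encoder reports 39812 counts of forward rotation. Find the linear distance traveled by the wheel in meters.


revs = 39812/360 = 110.588889
d = revs * 2*pi*r = 110.588889 * 2*pi*0.041 = 28.4889

28.4889 m


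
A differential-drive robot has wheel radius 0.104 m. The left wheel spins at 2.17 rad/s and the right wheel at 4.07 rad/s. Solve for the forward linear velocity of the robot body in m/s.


v = r*(wR + wL)/2 = 0.104*(4.07 + 2.17)/2 = 0.3245

0.3245 m/s


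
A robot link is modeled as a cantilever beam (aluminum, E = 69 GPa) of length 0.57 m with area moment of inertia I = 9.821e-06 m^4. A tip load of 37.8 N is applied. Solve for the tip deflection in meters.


delta = F*L^3/(3*E*I) = 37.8*0.57^3/(3*6.900e+10*9.821e-06)
      = 7.0002954/2032947 = 3.4434e-06

3.4434e-06 m


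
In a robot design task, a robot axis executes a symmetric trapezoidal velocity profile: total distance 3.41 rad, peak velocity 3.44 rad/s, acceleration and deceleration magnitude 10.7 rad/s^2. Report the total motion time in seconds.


t_acc = v/a = 3.44/10.7 = 0.321495 s
d_acc = v^2/(2a) = 0.552972 rad (each ramp)
d_cruise = 3.41 - 2*0.552972 = 2.304056 rad
t_cruise = 2.304056/3.44 = 0.669784 s
t_total = 2*0.321495 + 0.669784 = 1.3128

1.3128 s


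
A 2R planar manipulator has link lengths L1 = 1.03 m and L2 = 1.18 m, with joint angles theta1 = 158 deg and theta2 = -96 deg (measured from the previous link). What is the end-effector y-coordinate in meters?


y = L1*sin(th1) + L2*sin(th1+th2) = 1.03*sin(158 deg) + 1.18*sin(62 deg) = 1.4277

1.4277 m


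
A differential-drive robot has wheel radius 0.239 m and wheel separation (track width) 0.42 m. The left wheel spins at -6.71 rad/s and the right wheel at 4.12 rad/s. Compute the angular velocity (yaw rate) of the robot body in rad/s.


omega = r*(wR - wL)/L = 0.239*(4.12 - (-6.71))/0.42 = 6.1628

6.1628 rad/s


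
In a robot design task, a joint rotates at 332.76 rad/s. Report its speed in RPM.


RPM = 332.76 * 60/(2*pi) = 3177.6239

3177.6239 RPM


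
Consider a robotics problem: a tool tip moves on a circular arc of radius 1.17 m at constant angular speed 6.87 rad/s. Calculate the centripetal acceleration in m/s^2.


a_c = omega^2 * r = 6.87^2 * 1.17 = 55.2204

55.2204 m/s^2


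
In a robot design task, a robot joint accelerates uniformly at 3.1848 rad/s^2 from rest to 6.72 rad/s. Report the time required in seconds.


t = delta_omega / alpha = 6.72 / 3.1848 = 2.1100

2.1100 s


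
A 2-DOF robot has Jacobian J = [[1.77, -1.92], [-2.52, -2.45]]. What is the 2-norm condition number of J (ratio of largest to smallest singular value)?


JJ^T eigenvalues: trace(JJ^T) = 19.1722, det(JJ^T) = det(J)^2 = 84.17879001
s_max^2 = (19.1722 + sqrt(30.85809280))/2 = 12.36360305
s_min^2 = (19.1722 - sqrt(30.85809280))/2 = 6.80859695
kappa = s_max/s_min = sqrt(12.36360305/6.80859695) = 1.3475

1.3475


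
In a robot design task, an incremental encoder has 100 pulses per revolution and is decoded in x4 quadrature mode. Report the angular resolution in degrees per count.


resolution = 360 / (PPR * 4) = 360 / 400 = 0.9000

0.9000 degrees


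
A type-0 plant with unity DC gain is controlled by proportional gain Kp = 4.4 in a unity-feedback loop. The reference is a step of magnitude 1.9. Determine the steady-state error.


e_ss = R/(1 + Kp) = 1.9/(1 + 4.4) = 1.9/5.4000 = 0.3519

0.3519


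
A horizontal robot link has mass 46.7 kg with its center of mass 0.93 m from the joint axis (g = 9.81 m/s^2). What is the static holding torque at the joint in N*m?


tau = m*g*L = 46.7 * 9.81 * 0.93 = 426.0581

426.0581 N*m


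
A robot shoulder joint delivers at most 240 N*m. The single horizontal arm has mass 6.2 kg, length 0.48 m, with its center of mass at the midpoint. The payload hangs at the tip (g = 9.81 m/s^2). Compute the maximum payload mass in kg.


tau_arm = m_arm*g*(L/2) = 6.2*9.81*0.48/2 = 14.5973 N*m
tau_payload = tau_max - tau_arm = 240 - 14.5973 = 225.4027
m_payload = tau_payload / (g*L) = 225.4027 / (9.81*0.48) = 47.8684

47.8684 kg
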